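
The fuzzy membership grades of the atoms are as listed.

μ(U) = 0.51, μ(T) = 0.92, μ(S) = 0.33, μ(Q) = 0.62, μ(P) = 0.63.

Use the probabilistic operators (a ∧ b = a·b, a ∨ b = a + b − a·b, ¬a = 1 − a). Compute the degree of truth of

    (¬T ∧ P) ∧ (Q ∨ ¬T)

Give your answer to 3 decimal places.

¬T = 1 − 0.9200 = 0.0800
¬T ∧ P = a·b on (0.0800, 0.6300) = 0.0504
¬T = 1 − 0.9200 = 0.0800
Q ∨ ¬T = a + b − a·b on (0.6200, 0.0800) = 0.6504
(¬T ∧ P) ∧ (Q ∨ ¬T) = a·b on (0.0504, 0.6504) = 0.0328

0.033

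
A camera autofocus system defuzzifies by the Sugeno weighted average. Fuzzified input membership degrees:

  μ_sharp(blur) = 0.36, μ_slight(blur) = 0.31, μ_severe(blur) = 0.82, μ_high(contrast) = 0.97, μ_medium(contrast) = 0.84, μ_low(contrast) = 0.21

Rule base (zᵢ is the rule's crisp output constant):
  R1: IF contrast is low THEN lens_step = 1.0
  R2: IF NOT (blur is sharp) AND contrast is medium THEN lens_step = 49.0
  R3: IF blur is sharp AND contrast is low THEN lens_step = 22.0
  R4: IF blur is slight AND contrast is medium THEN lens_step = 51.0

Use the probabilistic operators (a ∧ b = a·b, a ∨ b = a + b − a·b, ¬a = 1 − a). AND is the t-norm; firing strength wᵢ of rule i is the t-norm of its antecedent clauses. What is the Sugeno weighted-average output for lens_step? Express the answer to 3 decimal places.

R1 (z=1.0): low=0.21 → w = 0.2100
R2 (z=49.0): ¬sharp=1−0.36=0.64, medium=0.84; AND[a·b] → w = 0.5376
R3 (z=22.0): sharp=0.36, low=0.21; AND[a·b] → w = 0.0756
R4 (z=51.0): slight=0.31, medium=0.84; AND[a·b] → w = 0.2604
Weighted average = (0.2100·1.0 + 0.5376·49.0 + 0.0756·22.0 + 0.2604·51.0) / (0.2100 + 0.5376 + 0.0756 + 0.2604)
  = 41.4960 / 1.0836 = 38.295

38.295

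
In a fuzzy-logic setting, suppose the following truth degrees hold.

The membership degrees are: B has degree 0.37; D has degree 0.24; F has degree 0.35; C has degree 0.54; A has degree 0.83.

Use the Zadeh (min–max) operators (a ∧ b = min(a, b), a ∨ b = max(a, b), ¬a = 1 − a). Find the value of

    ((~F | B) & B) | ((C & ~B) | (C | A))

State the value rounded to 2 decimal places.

0.83

~F = 1 − 0.35 = 0.65
~F | B = max(a, b) on (0.65, 0.37) = 0.65
(~F | B) & B = min(a, b) on (0.65, 0.37) = 0.37
~B = 1 − 0.37 = 0.63
C & ~B = min(a, b) on (0.54, 0.63) = 0.54
C | A = max(a, b) on (0.54, 0.83) = 0.83
(C & ~B) | (C | A) = max(a, b) on (0.54, 0.83) = 0.83
((~F | B) & B) | ((C & ~B) | (C | A)) = max(a, b) on (0.37, 0.83) = 0.83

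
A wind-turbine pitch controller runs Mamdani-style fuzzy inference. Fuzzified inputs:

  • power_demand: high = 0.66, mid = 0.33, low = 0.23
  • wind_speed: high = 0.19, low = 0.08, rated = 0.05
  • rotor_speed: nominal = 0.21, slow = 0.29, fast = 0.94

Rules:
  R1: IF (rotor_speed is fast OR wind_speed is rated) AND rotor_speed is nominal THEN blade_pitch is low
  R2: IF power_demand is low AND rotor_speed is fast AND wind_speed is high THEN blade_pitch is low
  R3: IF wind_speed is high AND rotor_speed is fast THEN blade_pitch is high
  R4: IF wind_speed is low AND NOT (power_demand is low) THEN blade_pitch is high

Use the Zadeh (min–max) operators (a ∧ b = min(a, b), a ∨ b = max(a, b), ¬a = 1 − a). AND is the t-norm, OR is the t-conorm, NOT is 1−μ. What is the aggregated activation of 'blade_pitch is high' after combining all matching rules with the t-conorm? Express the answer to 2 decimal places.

R1: (fast=0.94 OR rated=0.05) = 0.94; AND[min(a, b)] with nominal=0.21 → w = 0.21
R2: low=0.23, fast=0.94, high=0.19; AND[min(a, b)] → w = 0.19
R3: high=0.19, fast=0.94; AND[min(a, b)] → w = 0.19
R4: low=0.08, ¬low=1−0.23=0.77; AND[min(a, b)] → w = 0.08
Rules with consequent 'high': {R3, R4} → strengths 0.19, 0.08
Aggregate via t-conorm [max(a, b)]: 0.19

0.19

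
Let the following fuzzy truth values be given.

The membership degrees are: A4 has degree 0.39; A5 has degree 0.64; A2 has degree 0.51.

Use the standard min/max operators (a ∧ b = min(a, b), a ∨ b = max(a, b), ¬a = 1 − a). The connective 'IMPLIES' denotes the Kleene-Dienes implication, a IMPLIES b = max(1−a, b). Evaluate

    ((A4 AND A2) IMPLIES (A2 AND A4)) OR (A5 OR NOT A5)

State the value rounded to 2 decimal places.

0.64

A4 AND A2 = min(a, b) on (0.39, 0.51) = 0.39
A2 AND A4 = min(a, b) on (0.51, 0.39) = 0.39
(A4 AND A2) IMPLIES (A2 AND A4)  [Kleene-Dienes: max(1−a, b)] with a=0.39, b=0.39 → 0.61
NOT A5 = 1 − 0.64 = 0.36
A5 OR NOT A5 = max(a, b) on (0.64, 0.36) = 0.64
((A4 AND A2) IMPLIES (A2 AND A4)) OR (A5 OR NOT A5) = max(a, b) on (0.61, 0.64) = 0.64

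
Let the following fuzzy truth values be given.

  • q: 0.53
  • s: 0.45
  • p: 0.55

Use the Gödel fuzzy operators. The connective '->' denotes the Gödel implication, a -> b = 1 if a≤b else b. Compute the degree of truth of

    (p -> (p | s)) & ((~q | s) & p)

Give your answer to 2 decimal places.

0.47

p | s = max(a, b) on (0.55, 0.45) = 0.55
p -> (p | s)  [Gödel: 1 if a≤b else b] with a=0.55, b=0.55 → 1.00
~q = 1 − 0.53 = 0.47
~q | s = max(a, b) on (0.47, 0.45) = 0.47
(~q | s) & p = min(a, b) on (0.47, 0.55) = 0.47
(p -> (p | s)) & ((~q | s) & p) = min(a, b) on (1.00, 0.47) = 0.47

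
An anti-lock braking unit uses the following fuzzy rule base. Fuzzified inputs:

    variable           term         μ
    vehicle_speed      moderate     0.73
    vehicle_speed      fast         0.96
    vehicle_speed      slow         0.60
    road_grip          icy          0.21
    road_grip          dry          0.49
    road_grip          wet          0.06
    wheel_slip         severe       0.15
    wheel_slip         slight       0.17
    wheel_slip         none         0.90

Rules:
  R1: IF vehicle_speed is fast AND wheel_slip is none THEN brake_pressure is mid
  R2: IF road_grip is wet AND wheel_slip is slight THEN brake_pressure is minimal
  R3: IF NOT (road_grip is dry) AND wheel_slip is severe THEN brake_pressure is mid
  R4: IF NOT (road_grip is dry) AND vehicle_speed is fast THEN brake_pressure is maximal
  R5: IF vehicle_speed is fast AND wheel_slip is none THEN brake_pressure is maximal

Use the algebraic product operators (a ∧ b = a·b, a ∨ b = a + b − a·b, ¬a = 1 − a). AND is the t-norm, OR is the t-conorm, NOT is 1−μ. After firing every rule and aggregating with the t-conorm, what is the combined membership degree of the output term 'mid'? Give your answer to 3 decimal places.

R1: fast=0.96, none=0.90; AND[a·b] → w = 0.8640
R2: wet=0.06, slight=0.17; AND[a·b] → w = 0.0102
R3: ¬dry=1−0.49=0.51, severe=0.15; AND[a·b] → w = 0.0765
R4: ¬dry=1−0.49=0.51, fast=0.96; AND[a·b] → w = 0.4896
R5: fast=0.96, none=0.90; AND[a·b] → w = 0.8640
Rules with consequent 'mid': {R1, R3} → strengths 0.8640, 0.0765
Aggregate via t-conorm [a + b − a·b]: 0.8744

0.874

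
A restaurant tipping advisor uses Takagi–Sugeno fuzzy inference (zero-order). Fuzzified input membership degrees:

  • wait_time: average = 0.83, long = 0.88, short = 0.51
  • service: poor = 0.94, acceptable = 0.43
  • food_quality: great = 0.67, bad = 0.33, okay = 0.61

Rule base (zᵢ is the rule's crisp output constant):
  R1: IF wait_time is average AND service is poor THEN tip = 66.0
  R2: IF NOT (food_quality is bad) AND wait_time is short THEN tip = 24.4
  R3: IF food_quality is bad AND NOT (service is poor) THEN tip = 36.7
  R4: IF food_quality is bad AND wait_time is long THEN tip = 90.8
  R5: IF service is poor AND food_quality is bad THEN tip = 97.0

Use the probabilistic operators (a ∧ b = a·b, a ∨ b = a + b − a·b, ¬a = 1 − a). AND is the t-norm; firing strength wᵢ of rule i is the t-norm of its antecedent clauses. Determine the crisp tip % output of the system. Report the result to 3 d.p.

67.161

R1 (z=66.0): average=0.83, poor=0.94; AND[a·b] → w = 0.7802
R2 (z=24.4): ¬bad=1−0.33=0.67, short=0.51; AND[a·b] → w = 0.3417
R3 (z=36.7): bad=0.33, ¬poor=1−0.94=0.06; AND[a·b] → w = 0.0198
R4 (z=90.8): bad=0.33, long=0.88; AND[a·b] → w = 0.2904
R5 (z=97.0): poor=0.94, bad=0.33; AND[a·b] → w = 0.3102
Weighted average = (0.7802·66.0 + 0.3417·24.4 + 0.0198·36.7 + 0.2904·90.8 + 0.3102·97.0) / (0.7802 + 0.3417 + 0.0198 + 0.2904 + 0.3102)
  = 117.0151 / 1.7423 = 67.161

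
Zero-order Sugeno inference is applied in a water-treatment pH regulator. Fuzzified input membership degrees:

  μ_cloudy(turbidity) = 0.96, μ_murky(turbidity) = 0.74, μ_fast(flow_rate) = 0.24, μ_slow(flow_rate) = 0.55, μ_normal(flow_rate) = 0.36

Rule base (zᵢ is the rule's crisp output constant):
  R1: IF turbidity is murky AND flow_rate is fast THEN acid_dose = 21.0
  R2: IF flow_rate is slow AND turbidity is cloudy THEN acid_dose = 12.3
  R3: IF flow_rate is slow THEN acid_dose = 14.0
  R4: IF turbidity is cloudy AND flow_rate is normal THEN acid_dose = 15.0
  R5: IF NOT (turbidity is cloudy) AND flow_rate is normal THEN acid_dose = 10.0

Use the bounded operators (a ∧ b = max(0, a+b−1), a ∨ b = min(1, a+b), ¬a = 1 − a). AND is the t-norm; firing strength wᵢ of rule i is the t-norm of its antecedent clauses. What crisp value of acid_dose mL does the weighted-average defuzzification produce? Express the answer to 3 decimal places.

13.604

R1 (z=21.0): murky=0.74, fast=0.24; AND[max(0, a+b−1)] → w = 0.00
R2 (z=12.3): slow=0.55, cloudy=0.96; AND[max(0, a+b−1)] → w = 0.51
R3 (z=14.0): slow=0.55 → w = 0.55
R4 (z=15.0): cloudy=0.96, normal=0.36; AND[max(0, a+b−1)] → w = 0.32
R5 (z=10.0): ¬cloudy=1−0.96=0.04, normal=0.36; AND[max(0, a+b−1)] → w = 0.00
Weighted average = (0.00·21.0 + 0.51·12.3 + 0.55·14.0 + 0.32·15.0 + 0.00·10.0) / (0.00 + 0.51 + 0.55 + 0.32 + 0.00)
  = 18.7730 / 1.3800 = 13.604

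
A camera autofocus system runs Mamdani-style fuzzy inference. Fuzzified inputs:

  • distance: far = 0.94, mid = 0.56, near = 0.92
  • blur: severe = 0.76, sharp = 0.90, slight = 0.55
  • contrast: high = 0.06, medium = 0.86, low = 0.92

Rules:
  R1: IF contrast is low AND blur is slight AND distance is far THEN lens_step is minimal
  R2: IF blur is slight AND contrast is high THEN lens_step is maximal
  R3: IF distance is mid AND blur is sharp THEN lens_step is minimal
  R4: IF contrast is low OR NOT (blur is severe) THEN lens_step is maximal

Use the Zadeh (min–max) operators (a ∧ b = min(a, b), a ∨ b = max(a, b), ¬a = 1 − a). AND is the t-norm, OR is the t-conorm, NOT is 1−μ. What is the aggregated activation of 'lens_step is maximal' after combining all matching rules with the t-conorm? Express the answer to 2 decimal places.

0.92

R1: low=0.92, slight=0.55, far=0.94; AND[min(a, b)] → w = 0.55
R2: slight=0.55, high=0.06; AND[min(a, b)] → w = 0.06
R3: mid=0.56, sharp=0.90; AND[min(a, b)] → w = 0.56
R4: low=0.92, ¬severe=1−0.76=0.24; OR[max(a, b)] → w = 0.92
Rules with consequent 'maximal': {R2, R4} → strengths 0.06, 0.92
Aggregate via t-conorm [max(a, b)]: 0.92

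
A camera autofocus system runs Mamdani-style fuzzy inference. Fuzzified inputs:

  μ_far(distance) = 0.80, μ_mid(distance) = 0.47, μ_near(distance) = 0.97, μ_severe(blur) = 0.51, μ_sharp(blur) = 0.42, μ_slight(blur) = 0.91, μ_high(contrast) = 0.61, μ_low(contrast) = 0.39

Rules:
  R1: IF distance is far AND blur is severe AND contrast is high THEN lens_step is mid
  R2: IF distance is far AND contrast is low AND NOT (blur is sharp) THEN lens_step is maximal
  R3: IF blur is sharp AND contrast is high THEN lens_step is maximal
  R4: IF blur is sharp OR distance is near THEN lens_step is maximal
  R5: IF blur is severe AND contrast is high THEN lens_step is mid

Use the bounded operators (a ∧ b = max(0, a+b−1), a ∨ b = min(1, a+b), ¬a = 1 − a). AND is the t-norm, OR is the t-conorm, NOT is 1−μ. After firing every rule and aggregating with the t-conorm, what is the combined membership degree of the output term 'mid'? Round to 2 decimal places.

0.12

R1: far=0.80, severe=0.51, high=0.61; AND[max(0, a+b−1)] → w = 0.00
R2: far=0.80, low=0.39, ¬sharp=1−0.42=0.58; AND[max(0, a+b−1)] → w = 0.00
R3: sharp=0.42, high=0.61; AND[max(0, a+b−1)] → w = 0.03
R4: sharp=0.42, near=0.97; OR[min(1, a+b)] → w = 1.00
R5: severe=0.51, high=0.61; AND[max(0, a+b−1)] → w = 0.12
Rules with consequent 'mid': {R1, R5} → strengths 0.00, 0.12
Aggregate via t-conorm [min(1, a+b)]: 0.12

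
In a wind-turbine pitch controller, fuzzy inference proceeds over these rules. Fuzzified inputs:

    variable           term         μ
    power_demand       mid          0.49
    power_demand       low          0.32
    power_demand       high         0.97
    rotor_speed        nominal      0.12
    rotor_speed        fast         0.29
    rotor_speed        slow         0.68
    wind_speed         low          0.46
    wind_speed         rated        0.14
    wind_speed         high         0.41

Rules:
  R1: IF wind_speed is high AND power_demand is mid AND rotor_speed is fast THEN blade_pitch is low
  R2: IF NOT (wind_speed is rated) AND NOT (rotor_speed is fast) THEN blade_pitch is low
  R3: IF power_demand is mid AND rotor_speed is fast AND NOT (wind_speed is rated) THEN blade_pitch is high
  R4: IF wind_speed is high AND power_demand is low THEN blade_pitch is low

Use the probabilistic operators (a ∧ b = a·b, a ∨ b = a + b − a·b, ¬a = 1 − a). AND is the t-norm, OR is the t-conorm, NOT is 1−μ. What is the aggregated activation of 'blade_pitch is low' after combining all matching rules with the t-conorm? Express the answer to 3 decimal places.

R1: high=0.41, mid=0.49, fast=0.29; AND[a·b] → w = 0.0583
R2: ¬rated=1−0.14=0.86, ¬fast=1−0.29=0.71; AND[a·b] → w = 0.6106
R3: mid=0.49, fast=0.29, ¬rated=1−0.14=0.86; AND[a·b] → w = 0.1222
R4: high=0.41, low=0.32; AND[a·b] → w = 0.1312
Rules with consequent 'low': {R1, R2, R4} → strengths 0.0583, 0.6106, 0.1312
Aggregate via t-conorm [a + b − a·b]: 0.6814

0.681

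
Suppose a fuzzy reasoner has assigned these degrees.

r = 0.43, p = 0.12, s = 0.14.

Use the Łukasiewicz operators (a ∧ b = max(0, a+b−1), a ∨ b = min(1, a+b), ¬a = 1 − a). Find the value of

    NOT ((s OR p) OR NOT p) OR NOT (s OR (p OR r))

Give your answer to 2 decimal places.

s OR p = min(1, a+b) on (0.14, 0.12) = 0.26
NOT p = 1 − 0.12 = 0.88
(s OR p) OR NOT p = min(1, a+b) on (0.26, 0.88) = 1.00
NOT ((s OR p) OR NOT p) = 1 − 1.00 = 0.00
p OR r = min(1, a+b) on (0.12, 0.43) = 0.55
s OR (p OR r) = min(1, a+b) on (0.14, 0.55) = 0.69
NOT (s OR (p OR r)) = 1 − 0.69 = 0.31
NOT ((s OR p) OR NOT p) OR NOT (s OR (p OR r)) = min(1, a+b) on (0.00, 0.31) = 0.31

0.31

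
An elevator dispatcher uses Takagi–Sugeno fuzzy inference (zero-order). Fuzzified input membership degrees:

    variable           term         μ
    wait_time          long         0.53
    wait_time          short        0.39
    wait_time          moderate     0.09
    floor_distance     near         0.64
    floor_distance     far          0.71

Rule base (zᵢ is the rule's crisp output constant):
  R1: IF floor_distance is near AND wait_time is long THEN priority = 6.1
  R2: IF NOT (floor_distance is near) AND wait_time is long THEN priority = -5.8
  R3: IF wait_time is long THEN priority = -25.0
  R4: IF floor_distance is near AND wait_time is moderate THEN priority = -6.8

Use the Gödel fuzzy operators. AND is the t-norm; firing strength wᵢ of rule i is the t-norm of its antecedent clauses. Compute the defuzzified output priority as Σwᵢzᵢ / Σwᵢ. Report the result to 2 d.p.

-8.42

R1 (z=6.1): near=0.64, long=0.53; AND[min(a, b)] → w = 0.53
R2 (z=-5.8): ¬near=1−0.64=0.36, long=0.53; AND[min(a, b)] → w = 0.36
R3 (z=-25.0): long=0.53 → w = 0.53
R4 (z=-6.8): near=0.64, moderate=0.09; AND[min(a, b)] → w = 0.09
Weighted average = (0.53·6.1 + 0.36·-5.8 + 0.53·-25.0 + 0.09·-6.8) / (0.53 + 0.36 + 0.53 + 0.09)
  = -12.7170 / 1.5100 = -8.42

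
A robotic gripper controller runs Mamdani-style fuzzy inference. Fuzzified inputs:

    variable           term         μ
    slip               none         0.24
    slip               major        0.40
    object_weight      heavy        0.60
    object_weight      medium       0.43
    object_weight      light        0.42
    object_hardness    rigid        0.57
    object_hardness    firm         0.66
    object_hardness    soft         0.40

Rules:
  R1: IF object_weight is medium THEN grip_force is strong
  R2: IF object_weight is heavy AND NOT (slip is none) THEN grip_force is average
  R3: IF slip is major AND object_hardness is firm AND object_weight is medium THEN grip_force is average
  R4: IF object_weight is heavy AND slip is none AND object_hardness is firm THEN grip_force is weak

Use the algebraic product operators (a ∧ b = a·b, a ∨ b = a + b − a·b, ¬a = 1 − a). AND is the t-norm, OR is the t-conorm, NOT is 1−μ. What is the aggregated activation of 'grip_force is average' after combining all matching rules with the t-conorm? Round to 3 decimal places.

0.518

R1: medium=0.43 → w = 0.4300
R2: heavy=0.60, ¬none=1−0.24=0.76; AND[a·b] → w = 0.4560
R3: major=0.40, firm=0.66, medium=0.43; AND[a·b] → w = 0.1135
R4: heavy=0.60, none=0.24, firm=0.66; AND[a·b] → w = 0.0950
Rules with consequent 'average': {R2, R3} → strengths 0.4560, 0.1135
Aggregate via t-conorm [a + b − a·b]: 0.5178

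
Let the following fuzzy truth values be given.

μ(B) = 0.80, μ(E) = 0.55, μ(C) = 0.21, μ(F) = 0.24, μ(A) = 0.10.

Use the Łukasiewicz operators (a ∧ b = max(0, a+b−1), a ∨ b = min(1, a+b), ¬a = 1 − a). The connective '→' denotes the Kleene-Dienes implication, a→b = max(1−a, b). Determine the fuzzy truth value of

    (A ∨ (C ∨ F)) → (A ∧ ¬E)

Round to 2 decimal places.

0.45

C ∨ F = min(1, a+b) on (0.21, 0.24) = 0.45
A ∨ (C ∨ F) = min(1, a+b) on (0.10, 0.45) = 0.55
¬E = 1 − 0.55 = 0.45
A ∧ ¬E = max(0, a+b−1) on (0.10, 0.45) = 0.00
(A ∨ (C ∨ F)) → (A ∧ ¬E)  [Kleene-Dienes: max(1−a, b)] with a=0.55, b=0.00 → 0.45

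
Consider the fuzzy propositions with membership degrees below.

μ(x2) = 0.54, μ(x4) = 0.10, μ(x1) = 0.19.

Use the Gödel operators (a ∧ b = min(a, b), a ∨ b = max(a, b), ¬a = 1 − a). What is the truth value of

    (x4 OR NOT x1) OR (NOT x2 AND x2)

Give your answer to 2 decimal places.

0.81

NOT x1 = 1 − 0.19 = 0.81
x4 OR NOT x1 = max(a, b) on (0.10, 0.81) = 0.81
NOT x2 = 1 − 0.54 = 0.46
NOT x2 AND x2 = min(a, b) on (0.46, 0.54) = 0.46
(x4 OR NOT x1) OR (NOT x2 AND x2) = max(a, b) on (0.81, 0.46) = 0.81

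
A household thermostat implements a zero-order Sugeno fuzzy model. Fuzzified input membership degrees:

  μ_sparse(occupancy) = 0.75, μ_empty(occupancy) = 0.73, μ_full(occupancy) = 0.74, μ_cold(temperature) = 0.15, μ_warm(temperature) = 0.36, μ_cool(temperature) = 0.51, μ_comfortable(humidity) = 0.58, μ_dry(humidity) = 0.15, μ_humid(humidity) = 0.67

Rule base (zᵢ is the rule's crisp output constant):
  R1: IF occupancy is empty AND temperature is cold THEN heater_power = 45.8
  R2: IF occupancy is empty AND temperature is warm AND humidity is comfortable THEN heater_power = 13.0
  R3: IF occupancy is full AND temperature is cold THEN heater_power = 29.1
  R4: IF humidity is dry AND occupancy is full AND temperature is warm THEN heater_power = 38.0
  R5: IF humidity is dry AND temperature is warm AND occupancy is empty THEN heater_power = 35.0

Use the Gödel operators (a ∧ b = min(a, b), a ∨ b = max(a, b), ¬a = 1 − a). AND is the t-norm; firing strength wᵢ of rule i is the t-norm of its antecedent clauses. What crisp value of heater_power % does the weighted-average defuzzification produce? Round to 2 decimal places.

27.98

R1 (z=45.8): empty=0.73, cold=0.15; AND[min(a, b)] → w = 0.15
R2 (z=13.0): empty=0.73, warm=0.36, comfortable=0.58; AND[min(a, b)] → w = 0.36
R3 (z=29.1): full=0.74, cold=0.15; AND[min(a, b)] → w = 0.15
R4 (z=38.0): dry=0.15, full=0.74, warm=0.36; AND[min(a, b)] → w = 0.15
R5 (z=35.0): dry=0.15, warm=0.36, empty=0.73; AND[min(a, b)] → w = 0.15
Weighted average = (0.15·45.8 + 0.36·13.0 + 0.15·29.1 + 0.15·38.0 + 0.15·35.0) / (0.15 + 0.36 + 0.15 + 0.15 + 0.15)
  = 26.8650 / 0.9600 = 27.98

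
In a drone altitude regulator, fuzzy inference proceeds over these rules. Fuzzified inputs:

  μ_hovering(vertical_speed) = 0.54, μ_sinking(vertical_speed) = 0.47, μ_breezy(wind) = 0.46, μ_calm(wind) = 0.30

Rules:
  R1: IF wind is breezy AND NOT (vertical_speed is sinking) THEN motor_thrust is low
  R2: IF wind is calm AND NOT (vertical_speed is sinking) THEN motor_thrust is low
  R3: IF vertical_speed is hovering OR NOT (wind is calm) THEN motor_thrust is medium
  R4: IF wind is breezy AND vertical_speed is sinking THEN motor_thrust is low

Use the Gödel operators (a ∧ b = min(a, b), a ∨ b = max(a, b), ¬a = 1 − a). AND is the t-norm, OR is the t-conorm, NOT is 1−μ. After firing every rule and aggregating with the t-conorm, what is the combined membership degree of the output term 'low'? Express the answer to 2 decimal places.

0.46

R1: breezy=0.46, ¬sinking=1−0.47=0.53; AND[min(a, b)] → w = 0.46
R2: calm=0.30, ¬sinking=1−0.47=0.53; AND[min(a, b)] → w = 0.30
R3: hovering=0.54, ¬calm=1−0.30=0.70; OR[max(a, b)] → w = 0.70
R4: breezy=0.46, sinking=0.47; AND[min(a, b)] → w = 0.46
Rules with consequent 'low': {R1, R2, R4} → strengths 0.46, 0.30, 0.46
Aggregate via t-conorm [max(a, b)]: 0.46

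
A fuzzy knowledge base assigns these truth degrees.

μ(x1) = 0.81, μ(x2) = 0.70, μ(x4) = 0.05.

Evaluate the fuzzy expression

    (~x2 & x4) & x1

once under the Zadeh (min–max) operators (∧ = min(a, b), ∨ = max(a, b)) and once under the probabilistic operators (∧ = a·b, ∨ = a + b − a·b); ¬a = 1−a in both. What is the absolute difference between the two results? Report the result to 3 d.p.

0.038

Under Zadeh (min–max):
  ~x2 = 1 − 0.70 = 0.30
  ~x2 & x4 = min(a, b) on (0.30, 0.05) = 0.05
  (~x2 & x4) & x1 = min(a, b) on (0.05, 0.81) = 0.05
  → value = 0.0500
Under probabilistic:
  ~x2 = 1 − 0.7000 = 0.3000
  ~x2 & x4 = a·b on (0.3000, 0.0500) = 0.0150
  (~x2 & x4) & x1 = a·b on (0.0150, 0.8100) = 0.0122
  → value = 0.0122
|0.0500 − 0.0122| = 0.038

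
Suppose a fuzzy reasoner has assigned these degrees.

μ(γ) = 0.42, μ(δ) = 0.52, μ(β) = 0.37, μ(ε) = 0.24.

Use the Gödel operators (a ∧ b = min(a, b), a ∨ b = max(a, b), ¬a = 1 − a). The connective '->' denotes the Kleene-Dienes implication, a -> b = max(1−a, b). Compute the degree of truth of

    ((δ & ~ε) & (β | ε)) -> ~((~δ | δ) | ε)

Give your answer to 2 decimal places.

~ε = 1 − 0.24 = 0.76
δ & ~ε = min(a, b) on (0.52, 0.76) = 0.52
β | ε = max(a, b) on (0.37, 0.24) = 0.37
(δ & ~ε) & (β | ε) = min(a, b) on (0.52, 0.37) = 0.37
~δ = 1 − 0.52 = 0.48
~δ | δ = max(a, b) on (0.48, 0.52) = 0.52
(~δ | δ) | ε = max(a, b) on (0.52, 0.24) = 0.52
~((~δ | δ) | ε) = 1 − 0.52 = 0.48
((δ & ~ε) & (β | ε)) -> ~((~δ | δ) | ε)  [Kleene-Dienes: max(1−a, b)] with a=0.37, b=0.48 → 0.63

0.63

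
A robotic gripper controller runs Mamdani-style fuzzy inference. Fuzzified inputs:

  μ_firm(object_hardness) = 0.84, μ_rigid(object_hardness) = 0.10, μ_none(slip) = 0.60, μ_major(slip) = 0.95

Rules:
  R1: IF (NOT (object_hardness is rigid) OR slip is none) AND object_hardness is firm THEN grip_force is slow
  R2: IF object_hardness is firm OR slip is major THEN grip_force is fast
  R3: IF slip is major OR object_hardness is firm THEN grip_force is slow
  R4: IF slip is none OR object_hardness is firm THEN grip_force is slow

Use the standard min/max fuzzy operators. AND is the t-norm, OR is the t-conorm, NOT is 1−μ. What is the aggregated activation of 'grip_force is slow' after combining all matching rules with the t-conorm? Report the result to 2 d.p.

R1: (¬rigid=1−0.10=0.90 OR none=0.60) = 0.90; AND[min(a, b)] with firm=0.84 → w = 0.84
R2: firm=0.84, major=0.95; OR[max(a, b)] → w = 0.95
R3: major=0.95, firm=0.84; OR[max(a, b)] → w = 0.95
R4: none=0.60, firm=0.84; OR[max(a, b)] → w = 0.84
Rules with consequent 'slow': {R1, R3, R4} → strengths 0.84, 0.95, 0.84
Aggregate via t-conorm [max(a, b)]: 0.95

0.95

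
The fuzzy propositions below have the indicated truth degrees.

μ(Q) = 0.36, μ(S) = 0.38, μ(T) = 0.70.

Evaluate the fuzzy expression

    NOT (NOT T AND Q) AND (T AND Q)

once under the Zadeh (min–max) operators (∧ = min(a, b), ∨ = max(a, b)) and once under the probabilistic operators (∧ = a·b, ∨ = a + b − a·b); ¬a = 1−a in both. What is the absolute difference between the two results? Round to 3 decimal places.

Under Zadeh (min–max):
  NOT T = 1 − 0.70 = 0.30
  NOT T AND Q = min(a, b) on (0.30, 0.36) = 0.30
  NOT (NOT T AND Q) = 1 − 0.30 = 0.70
  T AND Q = min(a, b) on (0.70, 0.36) = 0.36
  NOT (NOT T AND Q) AND (T AND Q) = min(a, b) on (0.70, 0.36) = 0.36
  → value = 0.3600
Under probabilistic:
  NOT T = 1 − 0.7000 = 0.3000
  NOT T AND Q = a·b on (0.3000, 0.3600) = 0.1080
  NOT (NOT T AND Q) = 1 − 0.1080 = 0.8920
  T AND Q = a·b on (0.7000, 0.3600) = 0.2520
  NOT (NOT T AND Q) AND (T AND Q) = a·b on (0.8920, 0.2520) = 0.2248
  → value = 0.2248
|0.3600 − 0.2248| = 0.135

0.135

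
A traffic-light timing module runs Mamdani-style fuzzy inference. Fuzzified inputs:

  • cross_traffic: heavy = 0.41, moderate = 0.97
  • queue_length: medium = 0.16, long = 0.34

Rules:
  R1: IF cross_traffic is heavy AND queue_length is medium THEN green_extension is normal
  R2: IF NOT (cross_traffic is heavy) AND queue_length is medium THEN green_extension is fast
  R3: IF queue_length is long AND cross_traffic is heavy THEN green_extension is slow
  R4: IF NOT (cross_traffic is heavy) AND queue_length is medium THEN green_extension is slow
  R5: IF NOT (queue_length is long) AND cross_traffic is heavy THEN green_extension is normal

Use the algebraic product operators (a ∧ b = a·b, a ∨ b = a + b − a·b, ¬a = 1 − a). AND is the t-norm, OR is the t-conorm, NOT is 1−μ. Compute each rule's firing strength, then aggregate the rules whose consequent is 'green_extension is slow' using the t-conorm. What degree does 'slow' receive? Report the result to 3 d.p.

0.221

R1: heavy=0.41, medium=0.16; AND[a·b] → w = 0.0656
R2: ¬heavy=1−0.41=0.59, medium=0.16; AND[a·b] → w = 0.0944
R3: long=0.34, heavy=0.41; AND[a·b] → w = 0.1394
R4: ¬heavy=1−0.41=0.59, medium=0.16; AND[a·b] → w = 0.0944
R5: ¬long=1−0.34=0.66, heavy=0.41; AND[a·b] → w = 0.2706
Rules with consequent 'slow': {R3, R4} → strengths 0.1394, 0.0944
Aggregate via t-conorm [a + b − a·b]: 0.2206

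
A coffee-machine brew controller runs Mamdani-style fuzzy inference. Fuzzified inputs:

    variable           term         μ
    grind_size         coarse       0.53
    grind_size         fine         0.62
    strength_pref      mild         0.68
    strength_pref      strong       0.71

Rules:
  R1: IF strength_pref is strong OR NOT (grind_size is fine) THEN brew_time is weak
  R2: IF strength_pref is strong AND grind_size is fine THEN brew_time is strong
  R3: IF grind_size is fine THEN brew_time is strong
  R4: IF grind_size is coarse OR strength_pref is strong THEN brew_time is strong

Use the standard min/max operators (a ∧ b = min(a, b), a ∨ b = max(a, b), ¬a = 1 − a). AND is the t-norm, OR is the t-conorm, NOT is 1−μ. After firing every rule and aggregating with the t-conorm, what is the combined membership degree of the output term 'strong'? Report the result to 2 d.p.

R1: strong=0.71, ¬fine=1−0.62=0.38; OR[max(a, b)] → w = 0.71
R2: strong=0.71, fine=0.62; AND[min(a, b)] → w = 0.62
R3: fine=0.62 → w = 0.62
R4: coarse=0.53, strong=0.71; OR[max(a, b)] → w = 0.71
Rules with consequent 'strong': {R2, R3, R4} → strengths 0.62, 0.62, 0.71
Aggregate via t-conorm [max(a, b)]: 0.71

0.71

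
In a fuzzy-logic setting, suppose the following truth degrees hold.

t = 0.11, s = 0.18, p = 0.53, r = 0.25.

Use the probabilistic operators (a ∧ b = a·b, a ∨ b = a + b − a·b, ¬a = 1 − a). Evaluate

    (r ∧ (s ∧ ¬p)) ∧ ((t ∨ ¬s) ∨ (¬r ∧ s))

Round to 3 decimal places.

¬p = 1 − 0.5300 = 0.4700
s ∧ ¬p = a·b on (0.1800, 0.4700) = 0.0846
r ∧ (s ∧ ¬p) = a·b on (0.2500, 0.0846) = 0.0211
¬s = 1 − 0.1800 = 0.8200
t ∨ ¬s = a + b − a·b on (0.1100, 0.8200) = 0.8398
¬r = 1 − 0.2500 = 0.7500
¬r ∧ s = a·b on (0.7500, 0.1800) = 0.1350
(t ∨ ¬s) ∨ (¬r ∧ s) = a + b − a·b on (0.8398, 0.1350) = 0.8614
(r ∧ (s ∧ ¬p)) ∧ ((t ∨ ¬s) ∨ (¬r ∧ s)) = a·b on (0.0211, 0.8614) = 0.0182

0.018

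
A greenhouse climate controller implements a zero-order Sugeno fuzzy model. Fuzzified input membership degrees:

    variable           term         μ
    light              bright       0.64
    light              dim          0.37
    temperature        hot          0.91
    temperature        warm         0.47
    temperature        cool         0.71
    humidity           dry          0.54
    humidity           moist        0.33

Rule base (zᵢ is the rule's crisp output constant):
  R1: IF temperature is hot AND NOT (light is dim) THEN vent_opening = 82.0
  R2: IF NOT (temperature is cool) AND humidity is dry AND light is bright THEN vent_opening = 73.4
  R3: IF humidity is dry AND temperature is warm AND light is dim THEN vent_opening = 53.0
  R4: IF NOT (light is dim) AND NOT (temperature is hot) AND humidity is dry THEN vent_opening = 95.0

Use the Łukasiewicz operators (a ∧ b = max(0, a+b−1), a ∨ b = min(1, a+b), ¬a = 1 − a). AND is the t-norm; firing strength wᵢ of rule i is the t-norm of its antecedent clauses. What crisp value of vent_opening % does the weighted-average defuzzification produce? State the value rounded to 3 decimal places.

R1 (z=82.0): hot=0.91, ¬dim=1−0.37=0.63; AND[max(0, a+b−1)] → w = 0.54
R2 (z=73.4): ¬cool=1−0.71=0.29, dry=0.54, bright=0.64; AND[max(0, a+b−1)] → w = 0.00
R3 (z=53.0): dry=0.54, warm=0.47, dim=0.37; AND[max(0, a+b−1)] → w = 0.00
R4 (z=95.0): ¬dim=1−0.37=0.63, ¬hot=1−0.91=0.09, dry=0.54; AND[max(0, a+b−1)] → w = 0.00
Weighted average = (0.54·82.0 + 0.00·73.4 + 0.00·53.0 + 0.00·95.0) / (0.54 + 0.00 + 0.00 + 0.00)
  = 44.2800 / 0.5400 = 82.000

82.000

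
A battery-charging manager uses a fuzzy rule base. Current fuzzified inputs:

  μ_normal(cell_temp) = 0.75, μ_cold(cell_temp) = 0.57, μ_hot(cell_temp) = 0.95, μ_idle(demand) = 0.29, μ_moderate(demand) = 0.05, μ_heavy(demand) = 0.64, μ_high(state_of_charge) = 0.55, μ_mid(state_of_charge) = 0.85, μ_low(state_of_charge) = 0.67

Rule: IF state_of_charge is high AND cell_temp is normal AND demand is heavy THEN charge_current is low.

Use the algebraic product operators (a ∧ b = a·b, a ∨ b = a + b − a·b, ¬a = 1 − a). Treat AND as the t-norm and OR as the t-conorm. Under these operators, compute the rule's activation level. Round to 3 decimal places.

firing strength: high=0.55, normal=0.75, heavy=0.64; AND[a·b] → w = 0.2640

0.264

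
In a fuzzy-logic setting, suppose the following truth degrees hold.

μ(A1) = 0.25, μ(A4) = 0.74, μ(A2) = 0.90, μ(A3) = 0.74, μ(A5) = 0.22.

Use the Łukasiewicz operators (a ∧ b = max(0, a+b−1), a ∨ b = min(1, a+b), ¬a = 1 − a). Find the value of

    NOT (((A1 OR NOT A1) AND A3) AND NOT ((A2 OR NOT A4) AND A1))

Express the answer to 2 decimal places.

0.51

NOT A1 = 1 − 0.25 = 0.75
A1 OR NOT A1 = min(1, a+b) on (0.25, 0.75) = 1.00
(A1 OR NOT A1) AND A3 = max(0, a+b−1) on (1.00, 0.74) = 0.74
NOT A4 = 1 − 0.74 = 0.26
A2 OR NOT A4 = min(1, a+b) on (0.90, 0.26) = 1.00
(A2 OR NOT A4) AND A1 = max(0, a+b−1) on (1.00, 0.25) = 0.25
NOT ((A2 OR NOT A4) AND A1) = 1 − 0.25 = 0.75
((A1 OR NOT A1) AND A3) AND NOT ((A2 OR NOT A4) AND A1) = max(0, a+b−1) on (0.74, 0.75) = 0.49
NOT (((A1 OR NOT A1) AND A3) AND NOT ((A2 OR NOT A4) AND A1)) = 1 − 0.49 = 0.51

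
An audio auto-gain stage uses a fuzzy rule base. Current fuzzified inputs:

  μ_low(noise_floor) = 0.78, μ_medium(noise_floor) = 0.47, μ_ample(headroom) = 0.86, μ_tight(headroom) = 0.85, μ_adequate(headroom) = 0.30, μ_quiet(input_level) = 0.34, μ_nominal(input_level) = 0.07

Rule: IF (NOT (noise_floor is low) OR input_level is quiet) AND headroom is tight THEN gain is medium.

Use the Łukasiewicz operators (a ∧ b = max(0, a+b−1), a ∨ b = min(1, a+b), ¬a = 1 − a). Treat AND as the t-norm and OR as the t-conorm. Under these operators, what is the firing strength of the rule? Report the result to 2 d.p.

firing strength: (¬low=1−0.78=0.22 OR quiet=0.34) = 0.56; AND[max(0, a+b−1)] with tight=0.85 → w = 0.41

0.41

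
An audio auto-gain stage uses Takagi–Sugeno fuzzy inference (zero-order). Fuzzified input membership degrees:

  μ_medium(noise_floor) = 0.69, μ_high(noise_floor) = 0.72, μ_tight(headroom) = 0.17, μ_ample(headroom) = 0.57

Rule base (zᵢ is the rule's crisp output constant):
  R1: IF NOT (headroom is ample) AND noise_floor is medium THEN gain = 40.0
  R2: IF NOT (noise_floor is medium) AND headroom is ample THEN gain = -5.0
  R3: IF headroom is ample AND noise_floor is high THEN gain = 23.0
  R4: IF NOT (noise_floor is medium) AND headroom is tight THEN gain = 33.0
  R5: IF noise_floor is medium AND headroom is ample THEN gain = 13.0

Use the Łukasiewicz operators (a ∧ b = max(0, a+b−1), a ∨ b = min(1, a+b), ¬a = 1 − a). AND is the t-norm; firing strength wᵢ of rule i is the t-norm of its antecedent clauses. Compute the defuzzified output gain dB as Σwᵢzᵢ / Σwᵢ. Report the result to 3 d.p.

22.164

R1 (z=40.0): ¬ample=1−0.57=0.43, medium=0.69; AND[max(0, a+b−1)] → w = 0.12
R2 (z=-5.0): ¬medium=1−0.69=0.31, ample=0.57; AND[max(0, a+b−1)] → w = 0.00
R3 (z=23.0): ample=0.57, high=0.72; AND[max(0, a+b−1)] → w = 0.29
R4 (z=33.0): ¬medium=1−0.69=0.31, tight=0.17; AND[max(0, a+b−1)] → w = 0.00
R5 (z=13.0): medium=0.69, ample=0.57; AND[max(0, a+b−1)] → w = 0.26
Weighted average = (0.12·40.0 + 0.00·-5.0 + 0.29·23.0 + 0.00·33.0 + 0.26·13.0) / (0.12 + 0.00 + 0.29 + 0.00 + 0.26)
  = 14.8500 / 0.6700 = 22.164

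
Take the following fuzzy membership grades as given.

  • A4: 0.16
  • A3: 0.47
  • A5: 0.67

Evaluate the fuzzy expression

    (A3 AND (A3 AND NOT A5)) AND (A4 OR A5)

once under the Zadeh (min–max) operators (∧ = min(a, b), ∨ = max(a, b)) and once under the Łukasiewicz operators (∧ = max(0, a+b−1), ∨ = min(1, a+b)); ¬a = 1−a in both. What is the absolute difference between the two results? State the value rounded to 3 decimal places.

0.330

Under Zadeh (min–max):
  NOT A5 = 1 − 0.67 = 0.33
  A3 AND NOT A5 = min(a, b) on (0.47, 0.33) = 0.33
  A3 AND (A3 AND NOT A5) = min(a, b) on (0.47, 0.33) = 0.33
  A4 OR A5 = max(a, b) on (0.16, 0.67) = 0.67
  (A3 AND (A3 AND NOT A5)) AND (A4 OR A5) = min(a, b) on (0.33, 0.67) = 0.33
  → value = 0.3300
Under Łukasiewicz:
  NOT A5 = 1 − 0.67 = 0.33
  A3 AND NOT A5 = max(0, a+b−1) on (0.47, 0.33) = 0.00
  A3 AND (A3 AND NOT A5) = max(0, a+b−1) on (0.47, 0.00) = 0.00
  A4 OR A5 = min(1, a+b) on (0.16, 0.67) = 0.83
  (A3 AND (A3 AND NOT A5)) AND (A4 OR A5) = max(0, a+b−1) on (0.00, 0.83) = 0.00
  → value = 0.0000
|0.3300 − 0.0000| = 0.330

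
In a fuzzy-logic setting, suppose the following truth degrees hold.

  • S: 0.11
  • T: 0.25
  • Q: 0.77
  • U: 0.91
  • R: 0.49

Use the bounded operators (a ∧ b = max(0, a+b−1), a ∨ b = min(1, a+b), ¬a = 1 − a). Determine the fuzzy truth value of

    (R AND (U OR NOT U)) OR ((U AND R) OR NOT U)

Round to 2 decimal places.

NOT U = 1 − 0.91 = 0.09
U OR NOT U = min(1, a+b) on (0.91, 0.09) = 1.00
R AND (U OR NOT U) = max(0, a+b−1) on (0.49, 1.00) = 0.49
U AND R = max(0, a+b−1) on (0.91, 0.49) = 0.40
NOT U = 1 − 0.91 = 0.09
(U AND R) OR NOT U = min(1, a+b) on (0.40, 0.09) = 0.49
(R AND (U OR NOT U)) OR ((U AND R) OR NOT U) = min(1, a+b) on (0.49, 0.49) = 0.98

0.98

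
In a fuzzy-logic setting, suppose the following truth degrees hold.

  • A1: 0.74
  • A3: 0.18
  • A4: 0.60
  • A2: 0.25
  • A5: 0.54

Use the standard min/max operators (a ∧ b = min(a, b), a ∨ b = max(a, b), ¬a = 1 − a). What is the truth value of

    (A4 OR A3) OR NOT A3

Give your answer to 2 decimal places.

0.82

A4 OR A3 = max(a, b) on (0.60, 0.18) = 0.60
NOT A3 = 1 − 0.18 = 0.82
(A4 OR A3) OR NOT A3 = max(a, b) on (0.60, 0.82) = 0.82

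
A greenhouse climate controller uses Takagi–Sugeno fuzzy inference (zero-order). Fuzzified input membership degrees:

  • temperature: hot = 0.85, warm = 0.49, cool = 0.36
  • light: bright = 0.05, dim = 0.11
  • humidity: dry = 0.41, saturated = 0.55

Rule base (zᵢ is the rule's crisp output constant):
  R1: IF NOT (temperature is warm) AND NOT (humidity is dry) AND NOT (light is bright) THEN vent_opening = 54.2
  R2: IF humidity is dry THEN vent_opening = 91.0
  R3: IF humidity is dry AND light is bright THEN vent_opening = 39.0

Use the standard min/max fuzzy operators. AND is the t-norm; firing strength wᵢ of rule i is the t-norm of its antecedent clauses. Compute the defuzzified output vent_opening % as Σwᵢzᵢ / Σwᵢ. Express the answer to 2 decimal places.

R1 (z=54.2): ¬warm=1−0.49=0.51, ¬dry=1−0.41=0.59, ¬bright=1−0.05=0.95; AND[min(a, b)] → w = 0.51
R2 (z=91.0): dry=0.41 → w = 0.41
R3 (z=39.0): dry=0.41, bright=0.05; AND[min(a, b)] → w = 0.05
Weighted average = (0.51·54.2 + 0.41·91.0 + 0.05·39.0) / (0.51 + 0.41 + 0.05)
  = 66.9020 / 0.9700 = 68.97

68.97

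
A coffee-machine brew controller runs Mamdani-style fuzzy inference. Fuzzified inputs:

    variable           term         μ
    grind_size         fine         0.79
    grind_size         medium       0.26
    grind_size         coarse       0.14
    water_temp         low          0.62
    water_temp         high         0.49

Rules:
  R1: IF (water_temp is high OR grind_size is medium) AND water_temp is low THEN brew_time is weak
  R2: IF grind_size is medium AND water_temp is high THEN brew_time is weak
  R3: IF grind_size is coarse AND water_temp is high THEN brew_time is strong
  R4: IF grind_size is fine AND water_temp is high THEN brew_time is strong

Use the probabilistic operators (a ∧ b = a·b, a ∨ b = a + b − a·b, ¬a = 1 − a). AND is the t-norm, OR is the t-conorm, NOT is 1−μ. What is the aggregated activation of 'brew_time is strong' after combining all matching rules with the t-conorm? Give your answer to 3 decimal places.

R1: (high=0.49 OR medium=0.26) = 0.6226; AND[a·b] with low=0.62 → w = 0.3860
R2: medium=0.26, high=0.49; AND[a·b] → w = 0.1274
R3: coarse=0.14, high=0.49; AND[a·b] → w = 0.0686
R4: fine=0.79, high=0.49; AND[a·b] → w = 0.3871
Rules with consequent 'strong': {R3, R4} → strengths 0.0686, 0.3871
Aggregate via t-conorm [a + b − a·b]: 0.4291

0.429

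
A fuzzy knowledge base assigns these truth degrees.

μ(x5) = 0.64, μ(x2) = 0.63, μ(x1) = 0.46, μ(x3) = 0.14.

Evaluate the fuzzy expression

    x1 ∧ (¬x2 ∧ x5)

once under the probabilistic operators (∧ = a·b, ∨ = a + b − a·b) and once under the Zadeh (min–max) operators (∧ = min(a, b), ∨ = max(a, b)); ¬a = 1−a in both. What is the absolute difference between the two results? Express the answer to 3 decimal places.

0.261

Under probabilistic:
  ¬x2 = 1 − 0.6300 = 0.3700
  ¬x2 ∧ x5 = a·b on (0.3700, 0.6400) = 0.2368
  x1 ∧ (¬x2 ∧ x5) = a·b on (0.4600, 0.2368) = 0.1089
  → value = 0.1089
Under Zadeh (min–max):
  ¬x2 = 1 − 0.63 = 0.37
  ¬x2 ∧ x5 = min(a, b) on (0.37, 0.64) = 0.37
  x1 ∧ (¬x2 ∧ x5) = min(a, b) on (0.46, 0.37) = 0.37
  → value = 0.3700
|0.1089 − 0.3700| = 0.261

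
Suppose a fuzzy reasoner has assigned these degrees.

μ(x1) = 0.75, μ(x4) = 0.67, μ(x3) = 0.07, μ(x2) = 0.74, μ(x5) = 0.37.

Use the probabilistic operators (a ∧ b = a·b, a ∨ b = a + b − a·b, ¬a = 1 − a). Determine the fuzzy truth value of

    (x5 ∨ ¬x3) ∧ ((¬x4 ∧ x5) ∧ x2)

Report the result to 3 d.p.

0.086

¬x3 = 1 − 0.0700 = 0.9300
x5 ∨ ¬x3 = a + b − a·b on (0.3700, 0.9300) = 0.9559
¬x4 = 1 − 0.6700 = 0.3300
¬x4 ∧ x5 = a·b on (0.3300, 0.3700) = 0.1221
(¬x4 ∧ x5) ∧ x2 = a·b on (0.1221, 0.7400) = 0.0904
(x5 ∨ ¬x3) ∧ ((¬x4 ∧ x5) ∧ x2) = a·b on (0.9559, 0.0904) = 0.0864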